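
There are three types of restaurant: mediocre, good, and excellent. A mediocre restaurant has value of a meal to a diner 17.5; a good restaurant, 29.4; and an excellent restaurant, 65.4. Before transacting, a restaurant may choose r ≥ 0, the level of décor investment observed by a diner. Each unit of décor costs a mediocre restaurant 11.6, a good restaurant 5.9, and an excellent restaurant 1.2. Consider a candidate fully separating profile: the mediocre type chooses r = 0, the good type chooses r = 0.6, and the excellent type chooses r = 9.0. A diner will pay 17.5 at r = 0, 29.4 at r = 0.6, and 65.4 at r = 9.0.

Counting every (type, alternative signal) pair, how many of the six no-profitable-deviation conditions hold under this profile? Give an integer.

Excellent (own payoff 65.4 − 1.2×9.0 = 54.6): to r=0 gives 17.5 → no gain ✓; to r=0.6 gives 29.4 − 1.2×0.6 = 28.68 → no gain ✓.
Mediocre (own payoff 17.5): to r=0.6 gives 29.4 − 11.6×0.6 = 22.44 → profitable ✗; to r=9.0 gives 65.4 − 11.6×9.0 = -39 → no gain ✓.
Good (own payoff 29.4 − 5.9×0.6 = 25.86): to r=0 gives 17.5 → no gain ✓; to r=9.0 gives 65.4 − 5.9×9.0 = 12.3 → no gain ✓.
5 of the 6 constraints hold; not an equilibrium.

5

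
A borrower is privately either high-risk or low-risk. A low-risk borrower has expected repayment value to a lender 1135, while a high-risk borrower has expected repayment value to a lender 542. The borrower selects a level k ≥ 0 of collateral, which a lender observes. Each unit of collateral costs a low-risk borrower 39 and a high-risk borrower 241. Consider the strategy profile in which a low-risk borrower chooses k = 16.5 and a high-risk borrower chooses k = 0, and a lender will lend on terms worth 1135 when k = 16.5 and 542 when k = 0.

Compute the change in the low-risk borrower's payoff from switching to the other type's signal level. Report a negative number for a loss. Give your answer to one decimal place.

Playing k = 16.5 the low-risk borrower receives 1135 − 39 × 16.5 = 491.5.
Deviating to k = 0 yields 542 instead.
Gain from deviating: 542 − 491.5 = 50.5.
The gain is positive, so the low-risk type's incentive-compatibility constraint is violated — this profile is not a separating equilibrium.

50.5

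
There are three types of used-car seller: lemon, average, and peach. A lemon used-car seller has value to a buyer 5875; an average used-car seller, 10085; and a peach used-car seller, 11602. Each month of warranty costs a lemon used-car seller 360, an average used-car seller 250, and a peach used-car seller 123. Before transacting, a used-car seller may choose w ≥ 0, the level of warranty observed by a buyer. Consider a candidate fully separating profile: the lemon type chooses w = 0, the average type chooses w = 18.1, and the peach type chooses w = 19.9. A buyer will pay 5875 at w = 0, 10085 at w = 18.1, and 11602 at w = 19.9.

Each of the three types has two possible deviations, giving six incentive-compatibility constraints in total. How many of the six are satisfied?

4

Peach (own payoff 11602 − 123×19.9 = 9154.3): to w=0 gives 5875 → no gain ✓; to w=18.1 gives 10085 − 123×18.1 = 7858.7 → no gain ✓.
Lemon (own payoff 5875): to w=18.1 gives 10085 − 360×18.1 = 3569 → no gain ✓; to w=19.9 gives 11602 − 360×19.9 = 4438 → no gain ✓.
Average (own payoff 10085 − 250×18.1 = 5560): to w=0 gives 5875 → profitable ✗; to w=19.9 gives 11602 − 250×19.9 = 6627 → profitable ✗.
4 of the 6 constraints hold; not an equilibrium.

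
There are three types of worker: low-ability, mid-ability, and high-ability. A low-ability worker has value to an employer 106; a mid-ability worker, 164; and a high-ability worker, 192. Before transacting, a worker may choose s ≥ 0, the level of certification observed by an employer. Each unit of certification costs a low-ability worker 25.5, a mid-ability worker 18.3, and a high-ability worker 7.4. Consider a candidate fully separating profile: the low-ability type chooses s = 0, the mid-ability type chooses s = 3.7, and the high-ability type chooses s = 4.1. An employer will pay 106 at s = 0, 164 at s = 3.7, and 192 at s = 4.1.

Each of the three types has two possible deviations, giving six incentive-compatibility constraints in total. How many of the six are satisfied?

4

Low-ability (own payoff 106): to s=3.7 gives 164 − 25.5×3.7 = 69.65 → no gain ✓; to s=4.1 gives 192 − 25.5×4.1 = 87.45 → no gain ✓.
Mid-ability (own payoff 164 − 18.3×3.7 = 96.29): to s=0 gives 106 → profitable ✗; to s=4.1 gives 192 − 18.3×4.1 = 116.97 → profitable ✗.
High-ability (own payoff 192 − 7.4×4.1 = 161.66): to s=0 gives 106 → no gain ✓; to s=3.7 gives 164 − 7.4×3.7 = 136.62 → no gain ✓.
4 of the 6 constraints hold; not an equilibrium.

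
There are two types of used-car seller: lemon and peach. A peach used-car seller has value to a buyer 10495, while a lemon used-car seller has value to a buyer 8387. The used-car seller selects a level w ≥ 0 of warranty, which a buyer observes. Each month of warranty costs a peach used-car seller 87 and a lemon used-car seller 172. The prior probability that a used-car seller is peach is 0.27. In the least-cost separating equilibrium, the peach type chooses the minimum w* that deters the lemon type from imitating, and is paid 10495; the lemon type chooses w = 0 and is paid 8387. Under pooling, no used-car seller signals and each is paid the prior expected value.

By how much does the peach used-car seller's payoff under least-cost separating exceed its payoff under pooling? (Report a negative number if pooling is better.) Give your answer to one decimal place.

Least-cost separating signal: w* solves 8387 = 10495 − 172·w*, so w* = (10495 − 8387)/172 ≈ 12.2558.
Peach type's separating payoff: 10495 − 87 × w* = 10495 − 87 × (10495 − 8387)/172 = 10495 − 183396/172 ≈ 9428.744.
Pooling payoff: 0.27 × 10495 + 0.73 × 8387 = 8956.16.
Difference: 9428.744 − 8956.16 = 472.584, i.e. 472.6 to one decimal place.
The peach type prefers to separate.

472.6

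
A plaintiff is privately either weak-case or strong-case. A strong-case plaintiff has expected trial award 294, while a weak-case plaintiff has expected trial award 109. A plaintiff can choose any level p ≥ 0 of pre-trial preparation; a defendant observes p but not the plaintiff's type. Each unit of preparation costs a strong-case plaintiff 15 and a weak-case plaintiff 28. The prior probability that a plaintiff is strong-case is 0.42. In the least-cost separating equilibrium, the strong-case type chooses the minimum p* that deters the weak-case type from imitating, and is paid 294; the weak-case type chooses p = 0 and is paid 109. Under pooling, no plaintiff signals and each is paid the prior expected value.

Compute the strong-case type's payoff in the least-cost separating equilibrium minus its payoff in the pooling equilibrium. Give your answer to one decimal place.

8.2

Least-cost separating signal: p* solves 109 = 294 − 28·p*, so p* = (294 − 109)/28 ≈ 6.6071.
Strong-case type's separating payoff: 294 − 15 × p* = 294 − 15 × (294 − 109)/28 = 294 − 2775/28 ≈ 194.893.
Pooling payoff: 0.42 × 294 + 0.58 × 109 = 186.7.
Difference: 194.893 − 186.7 = 8.193, i.e. 8.2 to one decimal place.
The strong-case type prefers to separate.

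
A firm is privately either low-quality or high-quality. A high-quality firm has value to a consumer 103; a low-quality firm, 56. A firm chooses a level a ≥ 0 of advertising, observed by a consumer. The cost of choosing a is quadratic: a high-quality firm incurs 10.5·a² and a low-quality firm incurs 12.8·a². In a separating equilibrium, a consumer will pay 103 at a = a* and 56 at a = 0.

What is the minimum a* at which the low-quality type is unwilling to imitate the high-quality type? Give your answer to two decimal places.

The low-quality type at a = 0 receives 56; imitating at a* yields 103 − 12.8·a*².
Indifference: 56 = 103 − 12.8·a*², so a*² = (103 − 56) / 12.8 ≈ 3.6719.
a* = √3.6719 ≈ 1.92.

1.92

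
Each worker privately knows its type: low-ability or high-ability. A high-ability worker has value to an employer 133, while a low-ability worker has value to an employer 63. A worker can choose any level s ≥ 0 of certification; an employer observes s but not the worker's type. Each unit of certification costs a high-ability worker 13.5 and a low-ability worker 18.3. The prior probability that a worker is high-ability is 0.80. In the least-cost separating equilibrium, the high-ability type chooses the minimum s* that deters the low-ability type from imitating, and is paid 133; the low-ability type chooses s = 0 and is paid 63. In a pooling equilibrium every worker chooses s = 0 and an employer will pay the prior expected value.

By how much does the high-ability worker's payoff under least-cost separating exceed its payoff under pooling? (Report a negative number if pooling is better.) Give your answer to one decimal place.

Least-cost separating signal: s* solves 63 = 133 − 18.3·s*, so s* = (133 − 63)/18.3 ≈ 3.8251.
High-ability type's separating payoff: 133 − 13.5 × s* = 133 − 13.5 × (133 − 63)/18.3 = 133 − 945/18.3 ≈ 81.361.
Pooling payoff: 0.80 × 133 + 0.20 × 63 = 119.
Difference: 81.361 − 119 = -37.639, i.e. -37.6 to one decimal place.
The high-ability type would prefer the pooling outcome.

-37.6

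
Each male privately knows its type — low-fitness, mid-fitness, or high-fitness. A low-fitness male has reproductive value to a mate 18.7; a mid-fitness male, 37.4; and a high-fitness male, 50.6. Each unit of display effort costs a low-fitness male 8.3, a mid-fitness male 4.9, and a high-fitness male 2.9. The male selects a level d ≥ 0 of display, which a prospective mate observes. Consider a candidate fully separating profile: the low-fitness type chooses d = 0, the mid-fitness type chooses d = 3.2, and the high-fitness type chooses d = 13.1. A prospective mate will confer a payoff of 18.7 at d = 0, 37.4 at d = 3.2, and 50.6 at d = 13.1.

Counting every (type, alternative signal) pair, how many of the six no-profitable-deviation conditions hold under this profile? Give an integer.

Low-fitness (own payoff 18.7): to d=3.2 gives 37.4 − 8.3×3.2 = 10.84 → no gain ✓; to d=13.1 gives 50.6 − 8.3×13.1 = -58.13 → no gain ✓.
High-fitness (own payoff 50.6 − 2.9×13.1 = 12.61): to d=0 gives 18.7 → profitable ✗; to d=3.2 gives 37.4 − 2.9×3.2 = 28.12 → profitable ✗.
Mid-fitness (own payoff 37.4 − 4.9×3.2 = 21.72): to d=0 gives 18.7 → no gain ✓; to d=13.1 gives 50.6 − 4.9×13.1 = -13.59 → no gain ✓.
4 of the 6 constraints hold; not an equilibrium.

4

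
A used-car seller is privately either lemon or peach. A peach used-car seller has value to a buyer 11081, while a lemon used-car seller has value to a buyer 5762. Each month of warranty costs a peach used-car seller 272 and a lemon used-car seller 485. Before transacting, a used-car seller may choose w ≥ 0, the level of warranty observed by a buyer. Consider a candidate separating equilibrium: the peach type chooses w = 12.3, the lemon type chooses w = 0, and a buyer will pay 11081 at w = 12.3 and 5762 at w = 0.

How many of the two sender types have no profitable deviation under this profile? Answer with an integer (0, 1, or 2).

2

Peach type: signal → 11081 − 272 × 12.3 = 7735.4; deviate to 0 → 5762. IC holds (7735.4 ≥ 5762).
Lemon type: stay at 0 → 5762; mimic → 11081 − 485 × 12.3 = 5115.5. IC holds (5762 ≥ 5115.5).
2 of 2 constraints hold, so this is a separating equilibrium.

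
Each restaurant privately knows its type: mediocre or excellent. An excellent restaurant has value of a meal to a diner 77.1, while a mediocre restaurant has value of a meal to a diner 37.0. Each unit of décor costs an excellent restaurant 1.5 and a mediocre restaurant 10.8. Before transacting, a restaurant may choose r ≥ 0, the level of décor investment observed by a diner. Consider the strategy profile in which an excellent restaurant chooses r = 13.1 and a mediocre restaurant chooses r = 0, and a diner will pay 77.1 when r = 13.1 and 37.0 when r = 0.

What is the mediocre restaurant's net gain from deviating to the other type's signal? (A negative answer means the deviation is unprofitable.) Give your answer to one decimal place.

-101.4

Playing r = 0 the mediocre restaurant receives 37.0.
Deviating to r = 13.1 brings payment 77.1 at cost 10.8 × 13.1 = 141.48, netting -64.38.
Gain from deviating: -64.38 − 37.0 = -101.38, i.e. -101.4 to one decimal place.
The gain is negative, so the mediocre type's incentive-compatibility constraint is satisfied.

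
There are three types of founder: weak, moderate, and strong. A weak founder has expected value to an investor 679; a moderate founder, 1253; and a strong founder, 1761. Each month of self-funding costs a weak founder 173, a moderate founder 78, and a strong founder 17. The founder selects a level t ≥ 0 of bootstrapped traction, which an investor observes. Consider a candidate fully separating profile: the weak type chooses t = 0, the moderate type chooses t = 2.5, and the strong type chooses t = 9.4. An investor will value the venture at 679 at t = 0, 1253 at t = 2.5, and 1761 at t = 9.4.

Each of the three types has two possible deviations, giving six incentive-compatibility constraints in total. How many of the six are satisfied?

Strong (own payoff 1761 − 17×9.4 = 1601.2): to t=0 gives 679 → no gain ✓; to t=2.5 gives 1253 − 17×2.5 = 1210.5 → no gain ✓.
Weak (own payoff 679): to t=2.5 gives 1253 − 173×2.5 = 820.5 → profitable ✗; to t=9.4 gives 1761 − 173×9.4 = 134.8 → no gain ✓.
Moderate (own payoff 1253 − 78×2.5 = 1058): to t=0 gives 679 → no gain ✓; to t=9.4 gives 1761 − 78×9.4 = 1027.8 → no gain ✓.
5 of the 6 constraints hold; not an equilibrium.

5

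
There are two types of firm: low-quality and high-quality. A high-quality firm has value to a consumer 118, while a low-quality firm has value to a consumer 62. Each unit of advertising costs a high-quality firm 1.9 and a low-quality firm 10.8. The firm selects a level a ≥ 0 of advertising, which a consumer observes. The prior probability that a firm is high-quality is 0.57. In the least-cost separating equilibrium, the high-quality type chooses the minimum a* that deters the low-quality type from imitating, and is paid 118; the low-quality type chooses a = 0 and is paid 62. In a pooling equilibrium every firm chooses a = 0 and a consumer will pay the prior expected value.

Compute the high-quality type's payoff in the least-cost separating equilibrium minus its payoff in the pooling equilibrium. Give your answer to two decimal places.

14.23

Least-cost separating signal: a* solves 62 = 118 − 10.8·a*, so a* = (118 − 62)/10.8 ≈ 5.1852.
High-quality type's separating payoff: 118 − 1.9 × a* = 118 − 1.9 × (118 − 62)/10.8 = 118 − 106.4/10.8 ≈ 108.1481.
Pooling payoff: 0.57 × 118 + 0.43 × 62 = 93.92.
Difference: 108.1481 − 93.92 = 14.2281, i.e. 14.23 to two decimal places.
The high-quality type prefers to separate.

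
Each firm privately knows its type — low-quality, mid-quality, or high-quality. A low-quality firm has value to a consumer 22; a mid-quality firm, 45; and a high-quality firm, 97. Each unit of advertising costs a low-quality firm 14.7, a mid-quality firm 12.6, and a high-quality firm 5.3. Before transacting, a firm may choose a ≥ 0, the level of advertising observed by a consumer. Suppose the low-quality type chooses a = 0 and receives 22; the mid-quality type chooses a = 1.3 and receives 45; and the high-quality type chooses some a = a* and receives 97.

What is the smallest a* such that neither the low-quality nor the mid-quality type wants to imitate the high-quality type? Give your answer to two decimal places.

5.43

Mid-quality type (on-path payoff 45 − 12.6×1.3 = 28.62) won't mimic when 28.62 ≥ 97 − 12.6·a*, i.e. a* ≥ 5.43.
Low-quality type (on-path payoff 22) won't mimic when 22 ≥ 97 − 14.7·a*, i.e. a* ≥ 5.10.
Both must hold, so a* = max(5.10, 5.43) = 5.43. The mid-quality type's constraint binds.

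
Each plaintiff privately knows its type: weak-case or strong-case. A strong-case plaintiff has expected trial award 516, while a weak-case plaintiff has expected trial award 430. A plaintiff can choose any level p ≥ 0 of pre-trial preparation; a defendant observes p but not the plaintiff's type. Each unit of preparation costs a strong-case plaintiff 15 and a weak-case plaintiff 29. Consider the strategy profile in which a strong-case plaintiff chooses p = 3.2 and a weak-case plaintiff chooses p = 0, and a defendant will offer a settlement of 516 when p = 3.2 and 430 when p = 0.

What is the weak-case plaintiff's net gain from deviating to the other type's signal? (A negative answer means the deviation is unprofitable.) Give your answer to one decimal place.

Playing p = 0 the weak-case plaintiff receives 430.
Deviating to p = 3.2 brings payment 516 at cost 29 × 3.2 = 92.8, netting 423.2.
Gain from deviating: 423.2 − 430 = -6.8.
The gain is negative, so the weak-case type's incentive-compatibility constraint is satisfied.

-6.8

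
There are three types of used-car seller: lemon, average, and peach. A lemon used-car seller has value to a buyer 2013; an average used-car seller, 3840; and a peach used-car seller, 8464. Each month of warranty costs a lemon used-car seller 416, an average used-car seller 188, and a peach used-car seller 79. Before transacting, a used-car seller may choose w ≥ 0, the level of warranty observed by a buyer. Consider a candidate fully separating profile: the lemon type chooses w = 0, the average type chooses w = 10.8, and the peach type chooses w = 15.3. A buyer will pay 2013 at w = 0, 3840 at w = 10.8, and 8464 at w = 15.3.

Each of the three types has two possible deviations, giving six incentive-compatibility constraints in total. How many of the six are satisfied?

Lemon (own payoff 2013): to w=10.8 gives 3840 − 416×10.8 = -652.8 → no gain ✓; to w=15.3 gives 8464 − 416×15.3 = 2099.2 → profitable ✗.
Average (own payoff 3840 − 188×10.8 = 1809.6): to w=0 gives 2013 → profitable ✗; to w=15.3 gives 8464 − 188×15.3 = 5587.6 → profitable ✗.
Peach (own payoff 8464 − 79×15.3 = 7255.3): to w=0 gives 2013 → no gain ✓; to w=10.8 gives 3840 − 79×10.8 = 2986.8 → no gain ✓.
3 of the 6 constraints hold; not an equilibrium.

3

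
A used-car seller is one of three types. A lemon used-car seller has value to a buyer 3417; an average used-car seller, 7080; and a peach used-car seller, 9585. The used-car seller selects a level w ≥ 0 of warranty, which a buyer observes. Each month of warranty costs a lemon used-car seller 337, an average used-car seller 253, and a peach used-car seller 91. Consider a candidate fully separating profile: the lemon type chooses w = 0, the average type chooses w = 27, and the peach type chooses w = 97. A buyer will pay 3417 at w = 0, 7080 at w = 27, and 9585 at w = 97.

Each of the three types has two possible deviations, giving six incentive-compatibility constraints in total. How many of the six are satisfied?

Average (own payoff 7080 − 253×27 = 249): to w=0 gives 3417 → profitable ✗; to w=97 gives 9585 − 253×97 = -14956 → no gain ✓.
Peach (own payoff 9585 − 91×97 = 758): to w=0 gives 3417 → profitable ✗; to w=27 gives 7080 − 91×27 = 4623 → profitable ✗.
Lemon (own payoff 3417): to w=27 gives 7080 − 337×27 = -2019 → no gain ✓; to w=97 gives 9585 − 337×97 = -23104 → no gain ✓.
3 of the 6 constraints hold; not an equilibrium.

3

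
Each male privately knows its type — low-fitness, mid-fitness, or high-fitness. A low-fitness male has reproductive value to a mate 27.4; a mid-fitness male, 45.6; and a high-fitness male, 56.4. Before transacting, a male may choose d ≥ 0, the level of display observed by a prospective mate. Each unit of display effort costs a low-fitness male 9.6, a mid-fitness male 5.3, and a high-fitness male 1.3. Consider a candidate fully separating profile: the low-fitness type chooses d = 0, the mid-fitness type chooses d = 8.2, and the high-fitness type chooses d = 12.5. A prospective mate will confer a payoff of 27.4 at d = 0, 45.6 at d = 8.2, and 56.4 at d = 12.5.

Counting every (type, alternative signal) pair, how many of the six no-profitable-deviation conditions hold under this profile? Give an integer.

Low-fitness (own payoff 27.4): to d=8.2 gives 45.6 − 9.6×8.2 = -33.12 → no gain ✓; to d=12.5 gives 56.4 − 9.6×12.5 = -63.6 → no gain ✓.
Mid-fitness (own payoff 45.6 − 5.3×8.2 = 2.14): to d=0 gives 27.4 → profitable ✗; to d=12.5 gives 56.4 − 5.3×12.5 = -9.85 → no gain ✓.
High-fitness (own payoff 56.4 − 1.3×12.5 = 40.15): to d=0 gives 27.4 → no gain ✓; to d=8.2 gives 45.6 − 1.3×8.2 = 34.94 → no gain ✓.
5 of the 6 constraints hold; not an equilibrium.

5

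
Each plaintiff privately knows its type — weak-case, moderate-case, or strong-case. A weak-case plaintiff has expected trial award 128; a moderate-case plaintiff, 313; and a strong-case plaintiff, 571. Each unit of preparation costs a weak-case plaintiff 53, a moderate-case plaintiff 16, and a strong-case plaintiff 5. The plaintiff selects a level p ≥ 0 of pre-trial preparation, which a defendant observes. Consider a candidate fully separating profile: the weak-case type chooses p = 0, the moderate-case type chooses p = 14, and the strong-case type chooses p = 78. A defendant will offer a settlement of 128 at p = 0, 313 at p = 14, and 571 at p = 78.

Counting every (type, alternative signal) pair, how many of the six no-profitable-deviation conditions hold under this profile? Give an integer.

4

Weak-case (own payoff 128): to p=14 gives 313 − 53×14 = -429 → no gain ✓; to p=78 gives 571 − 53×78 = -3563 → no gain ✓.
Strong-case (own payoff 571 − 5×78 = 181): to p=0 gives 128 → no gain ✓; to p=14 gives 313 − 5×14 = 243 → profitable ✗.
Moderate-case (own payoff 313 − 16×14 = 89): to p=0 gives 128 → profitable ✗; to p=78 gives 571 − 16×78 = -677 → no gain ✓.
4 of the 6 constraints hold; not an equilibrium.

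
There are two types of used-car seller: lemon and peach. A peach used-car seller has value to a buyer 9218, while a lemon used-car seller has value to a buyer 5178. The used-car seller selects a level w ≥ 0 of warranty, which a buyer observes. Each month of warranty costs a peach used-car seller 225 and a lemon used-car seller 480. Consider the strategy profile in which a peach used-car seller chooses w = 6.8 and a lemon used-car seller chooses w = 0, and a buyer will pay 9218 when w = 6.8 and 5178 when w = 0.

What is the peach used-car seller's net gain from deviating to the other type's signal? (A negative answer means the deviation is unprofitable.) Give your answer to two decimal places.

-2510.00

Playing w = 6.8 the peach used-car seller receives 9218 − 225 × 6.8 = 7688.
Deviating to w = 0 yields 5178 instead.
Gain from deviating: 5178 − 7688 = -2510.00.
The gain is negative, so the peach type's incentive-compatibility constraint is satisfied.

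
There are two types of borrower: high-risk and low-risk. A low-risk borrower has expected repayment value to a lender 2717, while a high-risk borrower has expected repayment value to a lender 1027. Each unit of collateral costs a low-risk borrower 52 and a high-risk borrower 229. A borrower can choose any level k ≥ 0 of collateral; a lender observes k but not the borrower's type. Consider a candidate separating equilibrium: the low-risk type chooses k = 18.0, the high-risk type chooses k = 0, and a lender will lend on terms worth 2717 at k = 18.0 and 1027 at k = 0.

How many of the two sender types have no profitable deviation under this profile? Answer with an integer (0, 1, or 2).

2

Low-risk type: signal → 2717 − 52 × 18.0 = 1781; deviate to 0 → 1027. IC holds (1781 ≥ 1027).
High-risk type: stay at 0 → 1027; mimic → 2717 − 229 × 18.0 = -1405. IC holds (1027 ≥ -1405).
2 of 2 constraints hold, so this is a separating equilibrium.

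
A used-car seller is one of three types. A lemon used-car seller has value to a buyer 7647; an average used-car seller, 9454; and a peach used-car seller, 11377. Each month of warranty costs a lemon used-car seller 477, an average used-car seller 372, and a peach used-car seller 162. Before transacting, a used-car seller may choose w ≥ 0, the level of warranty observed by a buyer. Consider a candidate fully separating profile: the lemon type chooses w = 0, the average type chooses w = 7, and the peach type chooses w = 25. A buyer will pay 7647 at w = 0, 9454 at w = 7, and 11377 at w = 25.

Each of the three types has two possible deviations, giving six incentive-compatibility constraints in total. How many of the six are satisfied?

Peach (own payoff 11377 − 162×25 = 7327): to w=0 gives 7647 → profitable ✗; to w=7 gives 9454 − 162×7 = 8320 → profitable ✗.
Lemon (own payoff 7647): to w=7 gives 9454 − 477×7 = 6115 → no gain ✓; to w=25 gives 11377 − 477×25 = -548 → no gain ✓.
Average (own payoff 9454 − 372×7 = 6850): to w=0 gives 7647 → profitable ✗; to w=25 gives 11377 − 372×25 = 2077 → no gain ✓.
3 of the 6 constraints hold; not an equilibrium.

3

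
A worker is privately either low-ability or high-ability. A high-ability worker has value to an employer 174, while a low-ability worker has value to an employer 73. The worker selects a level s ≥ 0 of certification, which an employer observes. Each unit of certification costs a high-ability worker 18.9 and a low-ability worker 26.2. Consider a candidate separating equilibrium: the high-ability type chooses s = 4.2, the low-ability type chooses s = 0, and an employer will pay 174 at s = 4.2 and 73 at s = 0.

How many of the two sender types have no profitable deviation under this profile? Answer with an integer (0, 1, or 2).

2

High-ability type: signal → 174 − 18.9 × 4.2 = 94.62; deviate to 0 → 73. IC holds (94.62 ≥ 73).
Low-ability type: stay at 0 → 73; mimic → 174 − 26.2 × 4.2 = 63.96. IC holds (73 ≥ 63.96).
2 of 2 constraints hold, so this is a separating equilibrium.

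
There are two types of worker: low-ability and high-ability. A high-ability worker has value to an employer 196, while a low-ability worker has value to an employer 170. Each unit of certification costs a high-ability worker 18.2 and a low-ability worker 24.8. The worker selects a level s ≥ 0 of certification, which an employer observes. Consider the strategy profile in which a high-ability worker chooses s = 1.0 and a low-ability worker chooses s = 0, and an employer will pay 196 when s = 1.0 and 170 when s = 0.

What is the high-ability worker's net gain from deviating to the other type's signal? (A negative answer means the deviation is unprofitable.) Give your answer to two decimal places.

-7.80

Playing s = 1.0 the high-ability worker receives 196 − 18.2 × 1.0 = 177.8.
Deviating to s = 0 yields 170 instead.
Gain from deviating: 170 − 177.8 = -7.80.
The gain is negative, so the high-ability type's incentive-compatibility constraint is satisfied.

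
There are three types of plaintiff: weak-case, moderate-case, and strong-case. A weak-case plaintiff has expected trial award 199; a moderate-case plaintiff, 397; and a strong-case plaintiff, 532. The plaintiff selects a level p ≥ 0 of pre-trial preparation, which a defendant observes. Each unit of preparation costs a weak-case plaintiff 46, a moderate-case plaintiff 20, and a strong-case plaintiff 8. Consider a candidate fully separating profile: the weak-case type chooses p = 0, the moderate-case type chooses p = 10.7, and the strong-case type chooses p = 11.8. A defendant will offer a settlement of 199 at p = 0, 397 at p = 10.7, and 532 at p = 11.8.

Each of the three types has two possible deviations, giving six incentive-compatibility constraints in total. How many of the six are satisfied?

4

Moderate-case (own payoff 397 − 20×10.7 = 183): to p=0 gives 199 → profitable ✗; to p=11.8 gives 532 − 20×11.8 = 296 → profitable ✗.
Strong-case (own payoff 532 − 8×11.8 = 437.6): to p=0 gives 199 → no gain ✓; to p=10.7 gives 397 − 8×10.7 = 311.4 → no gain ✓.
Weak-case (own payoff 199): to p=10.7 gives 397 − 46×10.7 = -95.2 → no gain ✓; to p=11.8 gives 532 − 46×11.8 = -10.8 → no gain ✓.
4 of the 6 constraints hold; not an equilibrium.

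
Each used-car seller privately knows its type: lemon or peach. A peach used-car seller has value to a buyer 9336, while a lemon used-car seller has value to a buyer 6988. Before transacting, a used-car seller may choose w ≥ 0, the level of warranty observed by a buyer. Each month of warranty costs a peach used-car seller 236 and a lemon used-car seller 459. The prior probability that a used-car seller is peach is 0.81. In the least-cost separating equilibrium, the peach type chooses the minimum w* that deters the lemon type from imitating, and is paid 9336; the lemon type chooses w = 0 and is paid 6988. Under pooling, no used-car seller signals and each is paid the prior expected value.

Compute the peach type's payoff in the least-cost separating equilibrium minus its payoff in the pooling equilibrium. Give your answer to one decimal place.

-761.1

Least-cost separating signal: w* solves 6988 = 9336 − 459·w*, so w* = (9336 − 6988)/459 ≈ 5.1155.
Peach type's separating payoff: 9336 − 236 × w* = 9336 − 236 × (9336 − 6988)/459 = 9336 − 554128/459 ≈ 8128.749.
Pooling payoff: 0.81 × 9336 + 0.19 × 6988 = 8889.88.
Difference: 8128.749 − 8889.88 = -761.131, i.e. -761.1 to one decimal place.
The peach type would prefer the pooling outcome.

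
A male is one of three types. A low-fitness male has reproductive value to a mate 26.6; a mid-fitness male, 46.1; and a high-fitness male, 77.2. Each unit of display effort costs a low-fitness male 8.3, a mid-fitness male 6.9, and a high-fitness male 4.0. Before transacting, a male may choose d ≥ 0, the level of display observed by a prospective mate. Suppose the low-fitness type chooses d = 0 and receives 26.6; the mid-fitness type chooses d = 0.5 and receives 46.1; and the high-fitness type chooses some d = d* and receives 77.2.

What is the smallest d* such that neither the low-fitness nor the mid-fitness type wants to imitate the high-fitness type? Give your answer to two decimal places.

Low-fitness type (on-path payoff 26.6) won't mimic when 26.6 ≥ 77.2 − 8.3·d*, i.e. d* ≥ 6.10.
Mid-fitness type (on-path payoff 46.1 − 6.9×0.5 = 42.65) won't mimic when 42.65 ≥ 77.2 − 6.9·d*, i.e. d* ≥ 5.01.
Both must hold, so d* = max(6.10, 5.01) = 6.10. The low-fitness type's constraint binds.

6.10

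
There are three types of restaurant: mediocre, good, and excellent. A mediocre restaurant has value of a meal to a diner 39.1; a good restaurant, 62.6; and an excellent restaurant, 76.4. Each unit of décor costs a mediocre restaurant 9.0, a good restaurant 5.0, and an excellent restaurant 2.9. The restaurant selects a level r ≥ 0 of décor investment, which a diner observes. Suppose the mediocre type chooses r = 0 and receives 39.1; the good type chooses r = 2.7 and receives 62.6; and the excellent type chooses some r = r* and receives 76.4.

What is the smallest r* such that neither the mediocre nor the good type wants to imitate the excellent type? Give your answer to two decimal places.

Good type (on-path payoff 62.6 − 5.0×2.7 = 49.1) won't mimic when 49.1 ≥ 76.4 − 5.0·r*, i.e. r* ≥ 5.46.
Mediocre type (on-path payoff 39.1) won't mimic when 39.1 ≥ 76.4 − 9.0·r*, i.e. r* ≥ 4.14.
Both must hold, so r* = max(4.14, 5.46) = 5.46. The good type's constraint binds.

5.46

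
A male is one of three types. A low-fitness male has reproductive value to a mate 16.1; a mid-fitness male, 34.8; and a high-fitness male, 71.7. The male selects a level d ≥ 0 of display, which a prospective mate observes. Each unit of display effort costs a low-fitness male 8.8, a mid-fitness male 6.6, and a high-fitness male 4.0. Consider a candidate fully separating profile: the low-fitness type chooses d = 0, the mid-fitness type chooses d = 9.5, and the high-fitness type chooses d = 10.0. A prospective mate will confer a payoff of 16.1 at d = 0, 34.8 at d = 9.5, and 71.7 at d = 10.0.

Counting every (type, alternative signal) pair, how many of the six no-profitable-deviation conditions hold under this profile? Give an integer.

4

High-fitness (own payoff 71.7 − 4.0×10.0 = 31.7): to d=0 gives 16.1 → no gain ✓; to d=9.5 gives 34.8 − 4.0×9.5 = -3.2 → no gain ✓.
Mid-fitness (own payoff 34.8 − 6.6×9.5 = -27.9): to d=0 gives 16.1 → profitable ✗; to d=10.0 gives 71.7 − 6.6×10.0 = 5.7 → profitable ✗.
Low-fitness (own payoff 16.1): to d=9.5 gives 34.8 − 8.8×9.5 = -48.8 → no gain ✓; to d=10.0 gives 71.7 − 8.8×10.0 = -16.3 → no gain ✓.
4 of the 6 constraints hold; not an equilibrium.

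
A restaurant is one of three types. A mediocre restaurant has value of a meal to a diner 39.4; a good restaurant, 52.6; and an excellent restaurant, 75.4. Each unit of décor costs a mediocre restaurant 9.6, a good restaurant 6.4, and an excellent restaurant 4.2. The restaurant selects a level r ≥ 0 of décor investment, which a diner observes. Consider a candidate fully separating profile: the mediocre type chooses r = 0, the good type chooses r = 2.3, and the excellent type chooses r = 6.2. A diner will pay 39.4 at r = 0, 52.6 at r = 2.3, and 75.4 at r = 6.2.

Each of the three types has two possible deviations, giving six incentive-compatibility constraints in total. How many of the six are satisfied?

5

Excellent (own payoff 75.4 − 4.2×6.2 = 49.36): to r=0 gives 39.4 → no gain ✓; to r=2.3 gives 52.6 − 4.2×2.3 = 42.94 → no gain ✓.
Mediocre (own payoff 39.4): to r=2.3 gives 52.6 − 9.6×2.3 = 30.52 → no gain ✓; to r=6.2 gives 75.4 − 9.6×6.2 = 15.88 → no gain ✓.
Good (own payoff 52.6 − 6.4×2.3 = 37.88): to r=0 gives 39.4 → profitable ✗; to r=6.2 gives 75.4 − 6.4×6.2 = 35.72 → no gain ✓.
5 of the 6 constraints hold; not an equilibrium.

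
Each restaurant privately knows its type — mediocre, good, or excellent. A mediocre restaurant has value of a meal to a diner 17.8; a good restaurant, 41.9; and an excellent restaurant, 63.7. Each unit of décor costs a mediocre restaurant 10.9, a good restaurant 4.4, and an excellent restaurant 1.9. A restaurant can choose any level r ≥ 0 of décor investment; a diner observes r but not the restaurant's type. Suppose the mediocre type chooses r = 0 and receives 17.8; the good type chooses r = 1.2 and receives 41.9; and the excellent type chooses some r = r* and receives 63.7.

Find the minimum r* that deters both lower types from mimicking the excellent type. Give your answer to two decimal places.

Good type (on-path payoff 41.9 − 4.4×1.2 = 36.62) won't mimic when 36.62 ≥ 63.7 − 4.4·r*, i.e. r* ≥ 6.15.
Mediocre type (on-path payoff 17.8) won't mimic when 17.8 ≥ 63.7 − 10.9·r*, i.e. r* ≥ 4.21.
Both must hold, so r* = max(4.21, 6.15) = 6.15. The good type's constraint binds.

6.15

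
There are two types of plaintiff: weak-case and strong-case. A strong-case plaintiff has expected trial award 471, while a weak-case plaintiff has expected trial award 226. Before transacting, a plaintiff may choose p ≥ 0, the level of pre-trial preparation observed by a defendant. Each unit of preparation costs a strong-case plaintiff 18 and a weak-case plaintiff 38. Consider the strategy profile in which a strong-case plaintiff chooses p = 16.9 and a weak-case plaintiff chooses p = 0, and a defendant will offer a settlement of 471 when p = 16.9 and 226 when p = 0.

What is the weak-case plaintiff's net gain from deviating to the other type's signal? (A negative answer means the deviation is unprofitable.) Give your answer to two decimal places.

Playing p = 0 the weak-case plaintiff receives 226.
Deviating to p = 16.9 brings payment 471 at cost 38 × 16.9 = 642.2, netting -171.2.
Gain from deviating: -171.2 − 226 = -397.20.
The gain is negative, so the weak-case type's incentive-compatibility constraint is satisfied.

-397.20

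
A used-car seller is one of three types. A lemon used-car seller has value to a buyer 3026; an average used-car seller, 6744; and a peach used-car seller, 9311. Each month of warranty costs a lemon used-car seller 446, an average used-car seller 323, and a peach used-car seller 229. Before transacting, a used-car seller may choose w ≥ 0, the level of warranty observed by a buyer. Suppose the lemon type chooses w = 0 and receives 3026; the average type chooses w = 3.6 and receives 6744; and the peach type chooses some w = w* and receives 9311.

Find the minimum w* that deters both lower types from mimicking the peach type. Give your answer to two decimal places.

14.09

Average type (on-path payoff 6744 − 323×3.6 = 5581.2) won't mimic when 5581.2 ≥ 9311 − 323·w*, i.e. w* ≥ 11.55.
Lemon type (on-path payoff 3026) won't mimic when 3026 ≥ 9311 − 446·w*, i.e. w* ≥ 14.09.
Both must hold, so w* = max(14.09, 11.55) = 14.09. The lemon type's constraint binds.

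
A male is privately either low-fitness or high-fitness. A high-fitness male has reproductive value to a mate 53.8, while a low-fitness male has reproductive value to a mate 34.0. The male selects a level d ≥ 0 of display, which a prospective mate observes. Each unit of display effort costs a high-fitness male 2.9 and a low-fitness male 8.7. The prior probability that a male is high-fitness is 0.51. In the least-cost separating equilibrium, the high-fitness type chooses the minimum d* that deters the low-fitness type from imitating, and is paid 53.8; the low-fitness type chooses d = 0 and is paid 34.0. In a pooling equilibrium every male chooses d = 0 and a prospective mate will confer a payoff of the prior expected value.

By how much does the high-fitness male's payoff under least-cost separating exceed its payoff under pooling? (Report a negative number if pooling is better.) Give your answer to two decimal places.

Least-cost separating signal: d* solves 34.0 = 53.8 − 8.7·d*, so d* = (53.8 − 34.0)/8.7 ≈ 2.2759.
High-fitness type's separating payoff: 53.8 − 2.9 × d* = 53.8 − 2.9 × (53.8 − 34.0)/8.7 = 53.8 − 57.42/8.7 = 47.2.
Pooling payoff: 0.51 × 53.8 + 0.49 × 34.0 = 44.098.
Difference: 47.2 − 44.098 = 3.102, i.e. 3.10 to two decimal places.
The high-fitness type prefers to separate.

3.10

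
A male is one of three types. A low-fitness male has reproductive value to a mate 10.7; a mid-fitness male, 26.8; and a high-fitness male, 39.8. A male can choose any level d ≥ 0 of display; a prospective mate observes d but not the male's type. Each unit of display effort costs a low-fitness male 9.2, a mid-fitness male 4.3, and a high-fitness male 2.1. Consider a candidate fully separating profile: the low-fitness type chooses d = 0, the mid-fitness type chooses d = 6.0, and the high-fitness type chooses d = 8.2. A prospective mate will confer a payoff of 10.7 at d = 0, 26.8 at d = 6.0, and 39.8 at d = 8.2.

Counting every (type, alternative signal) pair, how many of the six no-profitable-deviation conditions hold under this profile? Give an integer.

4

Mid-fitness (own payoff 26.8 − 4.3×6.0 = 1): to d=0 gives 10.7 → profitable ✗; to d=8.2 gives 39.8 − 4.3×8.2 = 4.54 → profitable ✗.
High-fitness (own payoff 39.8 − 2.1×8.2 = 22.58): to d=0 gives 10.7 → no gain ✓; to d=6.0 gives 26.8 − 2.1×6.0 = 14.2 → no gain ✓.
Low-fitness (own payoff 10.7): to d=6.0 gives 26.8 − 9.2×6.0 = -28.4 → no gain ✓; to d=8.2 gives 39.8 − 9.2×8.2 = -35.64 → no gain ✓.
4 of the 6 constraints hold; not an equilibrium.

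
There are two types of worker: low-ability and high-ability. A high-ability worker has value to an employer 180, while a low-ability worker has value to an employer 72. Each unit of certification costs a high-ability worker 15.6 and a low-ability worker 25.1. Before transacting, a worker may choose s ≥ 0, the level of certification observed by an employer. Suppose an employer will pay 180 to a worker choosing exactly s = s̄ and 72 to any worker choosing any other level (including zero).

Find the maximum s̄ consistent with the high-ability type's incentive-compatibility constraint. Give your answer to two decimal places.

Choosing s̄ yields the high-ability type 180 − 15.6·s̄; choosing zero yields 72.
The high-ability type is indifferent at 180 − 15.6·s̄ = 72, i.e. s̄ = (180 − 72) / 15.6 ≈ 6.92.
For any s̄ above 6.92 the high-ability type would rather pool at zero, so separation collapses.

6.92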